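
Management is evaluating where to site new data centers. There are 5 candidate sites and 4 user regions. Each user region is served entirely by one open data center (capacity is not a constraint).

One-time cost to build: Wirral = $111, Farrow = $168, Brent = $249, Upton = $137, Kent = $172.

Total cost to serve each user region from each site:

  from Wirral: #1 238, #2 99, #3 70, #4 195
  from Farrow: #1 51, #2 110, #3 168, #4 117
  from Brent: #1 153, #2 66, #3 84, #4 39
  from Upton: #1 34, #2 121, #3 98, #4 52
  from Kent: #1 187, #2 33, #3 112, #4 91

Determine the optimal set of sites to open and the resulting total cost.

Open Upton only; minimum total cost 442.

For any fixed open set, each user region goes to its cheapest open site; total = fixed + service.
{Upton}: #1→Upton 34, #2→Upton 121, #3→Upton 98, #4→Upton 52. Service 305; fixed 137; total 442.
{Wirral, Upton}: #1→Upton 34, #2→Wirral 99, #3→Wirral 70, #4→Upton 52. Service 255; fixed 248; total 503.
{Upton, Kent}: #1→Upton 34, #2→Kent 33, #3→Upton 98, #4→Upton 52. Service 217; fixed 309; total 526.
{Wirral, Farrow, Brent, Upton, Kent}: #1→Upton 34, #2→Kent 33, #3→Wirral 70, #4→Brent 39. Service 176; fixed 837; total 1013.
No other subset beats 442.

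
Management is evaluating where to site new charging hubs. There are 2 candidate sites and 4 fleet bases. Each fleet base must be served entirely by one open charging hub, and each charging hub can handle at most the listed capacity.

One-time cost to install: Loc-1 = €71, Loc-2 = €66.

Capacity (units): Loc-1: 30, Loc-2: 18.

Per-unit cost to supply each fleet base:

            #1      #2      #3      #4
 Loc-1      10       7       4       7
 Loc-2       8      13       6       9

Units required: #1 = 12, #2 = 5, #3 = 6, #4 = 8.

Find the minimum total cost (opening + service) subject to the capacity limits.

Minimum total cost: 348

Open {Loc-1, Loc-2}: #1→Loc-2 8·12=96, #2→Loc-1 7·5=35, #3→Loc-1 4·6=24, #4→Loc-1 7·8=56.
Loads: Loc-1 carries 19/30, Loc-2 carries 12/18. Service 211; fixed 137; total 348.
Next best feasible plan costs 360.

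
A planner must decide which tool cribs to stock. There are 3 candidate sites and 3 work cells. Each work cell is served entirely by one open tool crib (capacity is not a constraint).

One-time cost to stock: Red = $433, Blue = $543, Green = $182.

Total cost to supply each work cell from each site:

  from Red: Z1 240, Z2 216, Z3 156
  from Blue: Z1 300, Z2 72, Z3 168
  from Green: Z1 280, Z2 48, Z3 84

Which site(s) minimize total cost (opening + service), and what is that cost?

Open Green only; minimum total cost 594.

For any fixed open set, each work cell goes to its cheapest open site; total = fixed + service.
{Green}: Z1→Green 280, Z2→Green 48, Z3→Green 84. Service 412; fixed 182; total 594.
{Red, Green}: service 372 + fixed 615 = 987
{Red}: service 612 + fixed 433 = 1045
{Red, Blue, Green}: Z1→Red 240, Z2→Green 48, Z3→Green 84. Service 372; fixed 1158; total 1530.
No other subset beats 594.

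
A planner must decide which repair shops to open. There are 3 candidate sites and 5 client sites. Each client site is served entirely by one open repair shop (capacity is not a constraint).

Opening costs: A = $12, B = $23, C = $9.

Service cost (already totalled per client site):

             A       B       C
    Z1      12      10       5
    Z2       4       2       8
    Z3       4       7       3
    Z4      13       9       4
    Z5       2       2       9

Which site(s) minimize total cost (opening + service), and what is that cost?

Open C only; minimum total cost 38.

For any fixed open set, each client site goes to its cheapest open site; total = fixed + service.
{C}: Z1→C 5, Z2→C 8, Z3→C 3, Z4→C 4, Z5→C 9. Service 29; fixed 9; total 38.
{A, C}: Z1→C 5, Z2→A 4, Z3→C 3, Z4→C 4, Z5→A 2. Service 18; fixed 21; total 39.
{A}: Z1→A 12, Z2→A 4, Z3→A 4, Z4→A 13, Z5→A 2. Service 35; fixed 12; total 47.
{A, B, C}: Z1→C 5, Z2→B 2, Z3→C 3, Z4→C 4, Z5→A 2. Service 16; fixed 44; total 60.
No other subset beats 38.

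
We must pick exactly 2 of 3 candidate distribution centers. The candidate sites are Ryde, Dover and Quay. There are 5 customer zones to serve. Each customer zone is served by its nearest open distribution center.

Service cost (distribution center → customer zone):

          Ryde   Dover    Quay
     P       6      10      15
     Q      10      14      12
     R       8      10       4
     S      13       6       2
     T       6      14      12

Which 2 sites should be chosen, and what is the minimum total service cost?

Choose Ryde and Quay; total service cost 28.

With exactly 2 open, each customer zone uses its cheapest among the chosen.
{Ryde, Quay}: P→Ryde 6, Q→Ryde 10, R→Quay 4, S→Quay 2, T→Ryde 6. Service cost 28.
{Ryde, Dover}: service cost 36
{Dover, Quay}: service cost 40
Among all 3 size-2 choices, {Ryde, Quay} is lowest.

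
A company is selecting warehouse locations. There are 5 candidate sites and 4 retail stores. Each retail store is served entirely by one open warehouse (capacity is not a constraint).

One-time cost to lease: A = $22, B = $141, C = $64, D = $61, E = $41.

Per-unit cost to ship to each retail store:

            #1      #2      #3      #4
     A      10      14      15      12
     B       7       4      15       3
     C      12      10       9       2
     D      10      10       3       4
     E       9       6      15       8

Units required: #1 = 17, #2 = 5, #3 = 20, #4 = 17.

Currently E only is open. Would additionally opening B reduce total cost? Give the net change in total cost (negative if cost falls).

No — net change +12 (cost rises by 12).

Current service cost with {E}: 619.
Adding B: each retail store re-picks its cheapest; new service cost 490, saving 129.
Extra fixed cost: 141. Net change = 141 − 129 = 12.
(Totals: 660 → 672.)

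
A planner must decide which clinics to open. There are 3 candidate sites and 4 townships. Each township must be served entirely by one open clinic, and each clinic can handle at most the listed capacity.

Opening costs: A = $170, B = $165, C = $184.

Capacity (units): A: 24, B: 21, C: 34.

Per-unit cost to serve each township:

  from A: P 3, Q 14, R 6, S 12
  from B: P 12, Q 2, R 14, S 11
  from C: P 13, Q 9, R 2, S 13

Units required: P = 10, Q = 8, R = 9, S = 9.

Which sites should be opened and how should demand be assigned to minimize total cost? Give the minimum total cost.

Open {A, B}: P→A 3·10=30, Q→B 2·8=16, R→A 6·9=54, S→B 11·9=99.
Loads: A carries 19/24, B carries 17/21. Service 199; fixed 335; total 534.
Next best feasible plan costs 582.

Minimum total cost: 534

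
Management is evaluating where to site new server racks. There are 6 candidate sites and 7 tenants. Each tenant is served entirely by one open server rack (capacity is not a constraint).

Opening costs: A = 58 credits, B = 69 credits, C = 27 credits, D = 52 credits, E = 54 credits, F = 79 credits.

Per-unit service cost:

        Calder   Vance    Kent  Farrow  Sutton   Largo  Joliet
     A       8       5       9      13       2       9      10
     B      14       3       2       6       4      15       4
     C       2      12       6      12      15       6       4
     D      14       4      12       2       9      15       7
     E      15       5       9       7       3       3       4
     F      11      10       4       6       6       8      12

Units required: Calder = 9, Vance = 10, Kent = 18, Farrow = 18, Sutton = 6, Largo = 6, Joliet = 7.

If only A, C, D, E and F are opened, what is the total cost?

Total cost: 494

Each tenant is assigned to its cheapest site among the open ones.
{A, C, D, E, F}: Calder→C 2·9=18, Vance→D 4·10=40, Kent→F 4·18=72, Farrow→D 2·18=36, Sutton→A 2·6=12, Largo→E 3·6=18, Joliet→C 4·7=28. Service 224; fixed 270; total 494.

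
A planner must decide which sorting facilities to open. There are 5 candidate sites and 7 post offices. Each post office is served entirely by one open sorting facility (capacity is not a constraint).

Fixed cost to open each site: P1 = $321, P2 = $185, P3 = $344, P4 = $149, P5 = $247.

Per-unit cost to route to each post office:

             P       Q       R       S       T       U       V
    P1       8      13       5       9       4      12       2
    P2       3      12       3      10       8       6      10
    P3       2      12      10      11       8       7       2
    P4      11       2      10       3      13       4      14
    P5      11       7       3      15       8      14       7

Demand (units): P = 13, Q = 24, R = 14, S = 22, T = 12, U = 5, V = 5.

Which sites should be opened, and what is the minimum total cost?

Open P2 and P4; minimum total cost 695.

For any fixed open set, each post office goes to its cheapest open site; total = fixed + service.
{P2, P4}: P→P2 3·13=39, Q→P4 2·24=48, R→P2 3·14=42, S→P4 3·22=66, T→P2 8·12=96, U→P4 4·5=20, V→P2 10·5=50. Service 361; fixed 334; total 695.
{P4}: service 643 + fixed 149 = 792
{P1, P4}: service 366 + fixed 470 = 836
{P1, P2, P3, P4, P5}: P→P3 2·13=26, Q→P4 2·24=48, R→P2 3·14=42, S→P4 3·22=66, T→P1 4·12=48, U→P4 4·5=20, V→P1 2·5=10. Service 260; fixed 1246; total 1506.
No other subset beats 695.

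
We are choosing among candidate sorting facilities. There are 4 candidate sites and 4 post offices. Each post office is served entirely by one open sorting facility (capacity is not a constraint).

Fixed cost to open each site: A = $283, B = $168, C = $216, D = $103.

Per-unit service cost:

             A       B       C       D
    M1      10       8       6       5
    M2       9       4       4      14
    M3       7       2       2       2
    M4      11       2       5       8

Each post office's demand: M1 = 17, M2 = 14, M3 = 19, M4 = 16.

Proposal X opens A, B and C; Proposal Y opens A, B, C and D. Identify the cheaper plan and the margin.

Proposal X: {A, B, C}: M1→C 6·17=102, M2→B 4·14=56, M3→B 2·19=38, M4→B 2·16=32. Service 228; fixed 667; total 895.
Proposal Y: {A, B, C, D}: M1→D 5·17=85, M2→B 4·14=56, M3→B 2·19=38, M4→B 2·16=32. Service 211; fixed 770; total 981.
Difference: |895 − 981| = 86.

Proposal X is cheaper by 86.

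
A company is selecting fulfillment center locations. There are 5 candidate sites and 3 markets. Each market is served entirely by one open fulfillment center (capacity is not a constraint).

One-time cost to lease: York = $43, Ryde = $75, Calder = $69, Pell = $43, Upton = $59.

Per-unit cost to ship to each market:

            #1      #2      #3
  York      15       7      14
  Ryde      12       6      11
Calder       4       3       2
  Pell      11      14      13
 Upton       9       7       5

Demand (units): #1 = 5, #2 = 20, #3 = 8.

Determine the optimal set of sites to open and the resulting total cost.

For any fixed open set, each market goes to its cheapest open site; total = fixed + service.
{Calder}: #1→Calder 4·5=20, #2→Calder 3·20=60, #3→Calder 2·8=16. Service 96; fixed 69; total 165.
{York, Calder}: service 96 + fixed 112 = 208
{Calder, Pell}: #1→Calder 4·5=20, #2→Calder 3·20=60, #3→Calder 2·8=16. Service 96; fixed 112; total 208.
{York, Ryde, Calder, Pell, Upton}: #1→Calder 4·5=20, #2→Calder 3·20=60, #3→Calder 2·8=16. Service 96; fixed 289; total 385.
No other subset beats 165.

Open Calder only; minimum total cost 165.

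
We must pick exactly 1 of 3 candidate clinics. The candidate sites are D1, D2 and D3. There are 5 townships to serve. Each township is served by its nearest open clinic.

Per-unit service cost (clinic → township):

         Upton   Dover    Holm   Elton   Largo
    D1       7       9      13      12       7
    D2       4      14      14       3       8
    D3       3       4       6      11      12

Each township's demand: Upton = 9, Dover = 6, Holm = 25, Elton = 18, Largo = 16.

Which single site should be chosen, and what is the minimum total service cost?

Choose D3 only; total service cost 591.

With exactly 1 open, each township uses its cheapest among the chosen.
{D3}: Upton→D3 3·9=27, Dover→D3 4·6=24, Holm→D3 6·25=150, Elton→D3 11·18=198, Largo→D3 12·16=192. Service cost 591.
{D2}: service cost 652
{D1}: service cost 770
Among all 3 size-1 choices, {D3} is lowest.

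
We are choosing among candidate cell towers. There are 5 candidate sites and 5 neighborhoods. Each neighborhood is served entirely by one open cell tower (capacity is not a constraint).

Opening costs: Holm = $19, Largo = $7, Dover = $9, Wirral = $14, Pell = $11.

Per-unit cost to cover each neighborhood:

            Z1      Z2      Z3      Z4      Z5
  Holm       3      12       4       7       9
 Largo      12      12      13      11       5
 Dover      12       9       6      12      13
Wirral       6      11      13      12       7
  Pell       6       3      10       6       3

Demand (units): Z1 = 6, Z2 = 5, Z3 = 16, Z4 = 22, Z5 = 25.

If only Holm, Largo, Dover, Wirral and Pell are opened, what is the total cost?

Total cost: 364

Each neighborhood is assigned to its cheapest site among the open ones.
{Holm, Largo, Dover, Wirral, Pell}: Z1→Holm 3·6=18, Z2→Pell 3·5=15, Z3→Holm 4·16=64, Z4→Pell 6·22=132, Z5→Pell 3·25=75. Service 304; fixed 60; total 364.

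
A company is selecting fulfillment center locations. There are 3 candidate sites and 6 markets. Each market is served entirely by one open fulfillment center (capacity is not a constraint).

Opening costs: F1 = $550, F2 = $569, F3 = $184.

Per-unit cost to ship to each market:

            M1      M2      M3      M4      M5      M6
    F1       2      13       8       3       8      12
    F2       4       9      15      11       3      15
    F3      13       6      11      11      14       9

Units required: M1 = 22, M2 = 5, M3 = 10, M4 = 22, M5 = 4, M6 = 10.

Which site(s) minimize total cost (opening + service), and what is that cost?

For any fixed open set, each market goes to its cheapest open site; total = fixed + service.
{F1}: M1→F1 2·22=44, M2→F1 13·5=65, M3→F1 8·10=80, M4→F1 3·22=66, M5→F1 8·4=32, M6→F1 12·10=120. Service 407; fixed 550; total 957.
{F3}: service 814 + fixed 184 = 998
{F1, F3}: M1→F1 2·22=44, M2→F3 6·5=30, M3→F1 8·10=80, M4→F1 3·22=66, M5→F1 8·4=32, M6→F3 9·10=90. Service 342; fixed 734; total 1076.
{F1, F2, F3}: M1→F1 2·22=44, M2→F3 6·5=30, M3→F1 8·10=80, M4→F1 3·22=66, M5→F2 3·4=12, M6→F3 9·10=90. Service 322; fixed 1303; total 1625.
No other subset beats 957.

Open F1 only; minimum total cost 957.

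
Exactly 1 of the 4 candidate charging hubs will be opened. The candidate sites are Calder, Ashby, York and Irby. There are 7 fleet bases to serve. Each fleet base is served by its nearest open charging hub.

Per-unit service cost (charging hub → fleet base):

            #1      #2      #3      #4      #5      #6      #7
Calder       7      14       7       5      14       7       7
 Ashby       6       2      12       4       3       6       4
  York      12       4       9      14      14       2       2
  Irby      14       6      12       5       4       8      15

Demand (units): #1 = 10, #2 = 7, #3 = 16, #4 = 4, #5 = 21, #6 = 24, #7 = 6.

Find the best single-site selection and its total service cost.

Choose Ashby only; total service cost 513.

With exactly 1 open, each fleet base uses its cheapest among the chosen.
{Ashby}: #1→Ashby 6·10=60, #2→Ashby 2·7=14, #3→Ashby 12·16=192, #4→Ashby 4·4=16, #5→Ashby 3·21=63, #6→Ashby 6·24=144, #7→Ashby 4·6=24. Service cost 513.
{York}: service cost 702
{Irby}: service cost 760
Among all 4 size-1 choices, {Ashby} is lowest.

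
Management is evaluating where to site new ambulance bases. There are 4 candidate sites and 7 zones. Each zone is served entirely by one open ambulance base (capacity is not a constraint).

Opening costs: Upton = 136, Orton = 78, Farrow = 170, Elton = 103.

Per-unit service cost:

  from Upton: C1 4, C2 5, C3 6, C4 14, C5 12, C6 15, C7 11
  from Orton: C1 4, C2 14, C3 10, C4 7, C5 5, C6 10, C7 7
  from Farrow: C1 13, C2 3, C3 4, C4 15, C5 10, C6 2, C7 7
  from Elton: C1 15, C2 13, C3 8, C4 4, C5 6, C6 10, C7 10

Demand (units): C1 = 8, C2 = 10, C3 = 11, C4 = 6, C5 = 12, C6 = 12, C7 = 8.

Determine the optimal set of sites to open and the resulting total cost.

Open Orton and Farrow; minimum total cost 536.

For any fixed open set, each zone goes to its cheapest open site; total = fixed + service.
{Orton, Farrow}: C1→Orton 4·8=32, C2→Farrow 3·10=30, C3→Farrow 4·11=44, C4→Orton 7·6=42, C5→Orton 5·12=60, C6→Farrow 2·12=24, C7→Orton 7·8=56. Service 288; fixed 248; total 536.
{Orton, Farrow, Elton}: C1→Orton 4·8=32, C2→Farrow 3·10=30, C3→Farrow 4·11=44, C4→Elton 4·6=24, C5→Orton 5·12=60, C6→Farrow 2·12=24, C7→Orton 7·8=56. Service 270; fixed 351; total 621.
{Farrow, Elton}: service 354 + fixed 273 = 627
{Upton, Orton, Farrow, Elton}: service 270 + fixed 487 = 757
No other subset beats 536.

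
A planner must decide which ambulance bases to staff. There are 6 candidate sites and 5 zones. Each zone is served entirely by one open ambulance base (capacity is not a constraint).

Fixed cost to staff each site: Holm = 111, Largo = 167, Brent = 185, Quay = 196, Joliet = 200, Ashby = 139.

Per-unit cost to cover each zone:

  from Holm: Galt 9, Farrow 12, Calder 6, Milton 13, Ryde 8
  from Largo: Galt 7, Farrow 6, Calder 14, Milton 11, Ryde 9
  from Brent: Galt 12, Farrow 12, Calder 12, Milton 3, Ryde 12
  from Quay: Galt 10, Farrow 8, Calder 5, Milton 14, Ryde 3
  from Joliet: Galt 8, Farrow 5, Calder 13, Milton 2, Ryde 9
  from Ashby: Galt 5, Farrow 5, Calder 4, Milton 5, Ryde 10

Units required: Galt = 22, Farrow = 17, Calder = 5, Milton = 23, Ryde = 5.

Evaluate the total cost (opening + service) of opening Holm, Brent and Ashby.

Total cost: 759

Each zone is assigned to its cheapest site among the open ones.
{Holm, Brent, Ashby}: Galt→Ashby 5·22=110, Farrow→Ashby 5·17=85, Calder→Ashby 4·5=20, Milton→Brent 3·23=69, Ryde→Holm 8·5=40. Service 324; fixed 435; total 759.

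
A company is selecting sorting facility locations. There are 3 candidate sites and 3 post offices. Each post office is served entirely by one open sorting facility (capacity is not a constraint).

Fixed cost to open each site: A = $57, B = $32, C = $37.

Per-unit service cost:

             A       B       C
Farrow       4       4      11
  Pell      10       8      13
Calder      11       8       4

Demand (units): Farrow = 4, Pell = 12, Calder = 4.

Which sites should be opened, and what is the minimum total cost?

For any fixed open set, each post office goes to its cheapest open site; total = fixed + service.
{B}: Farrow→B 4·4=16, Pell→B 8·12=96, Calder→B 8·4=32. Service 144; fixed 32; total 176.
{B, C}: service 128 + fixed 69 = 197
{A, B}: Farrow→A 4·4=16, Pell→B 8·12=96, Calder→B 8·4=32. Service 144; fixed 89; total 233.
{A, B, C}: service 128 + fixed 126 = 254
(All 7 nonempty subsets were checked; B only is lowest.)

Open B only; minimum total cost 176.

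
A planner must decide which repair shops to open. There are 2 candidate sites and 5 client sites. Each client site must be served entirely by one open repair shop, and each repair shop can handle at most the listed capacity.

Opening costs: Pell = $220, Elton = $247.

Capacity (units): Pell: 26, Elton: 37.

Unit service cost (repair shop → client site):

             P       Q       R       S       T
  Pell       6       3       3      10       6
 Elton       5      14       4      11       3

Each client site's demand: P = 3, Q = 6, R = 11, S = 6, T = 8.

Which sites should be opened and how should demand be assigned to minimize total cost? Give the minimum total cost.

Open {Elton}: P→Elton 5·3=15, Q→Elton 14·6=84, R→Elton 4·11=44, S→Elton 11·6=66, T→Elton 3·8=24.
Loads: Elton carries 34/37. Service 233; fixed 247; total 480.
Next best feasible plan costs 617.

Minimum total cost: 480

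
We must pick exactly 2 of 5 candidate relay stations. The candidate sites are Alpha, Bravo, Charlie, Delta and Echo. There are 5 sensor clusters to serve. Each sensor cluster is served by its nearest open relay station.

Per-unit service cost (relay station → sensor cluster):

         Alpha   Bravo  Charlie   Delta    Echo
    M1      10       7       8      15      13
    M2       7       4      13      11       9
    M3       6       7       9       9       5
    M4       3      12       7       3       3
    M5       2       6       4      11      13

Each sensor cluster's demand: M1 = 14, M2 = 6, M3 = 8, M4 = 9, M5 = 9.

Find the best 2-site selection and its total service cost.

Choose Alpha and Bravo; total service cost 215.

With exactly 2 open, each sensor cluster uses its cheapest among the chosen.
{Alpha, Bravo}: M1→Bravo 7·14=98, M2→Bravo 4·6=24, M3→Alpha 6·8=48, M4→Alpha 3·9=27, M5→Alpha 2·9=18. Service cost 215.
{Bravo, Echo}: service cost 243
{Alpha, Charlie}: service cost 247
Among all 10 size-2 choices, {Alpha, Bravo} is lowest.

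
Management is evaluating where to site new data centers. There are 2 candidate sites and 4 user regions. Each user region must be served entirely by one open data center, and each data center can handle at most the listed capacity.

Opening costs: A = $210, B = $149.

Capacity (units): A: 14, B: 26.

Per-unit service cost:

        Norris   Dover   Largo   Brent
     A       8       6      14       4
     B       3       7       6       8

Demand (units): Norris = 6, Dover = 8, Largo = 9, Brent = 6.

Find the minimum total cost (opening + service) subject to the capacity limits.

Minimum total cost: 503

Open {A, B}: Norris→B 3·6=18, Dover→A 6·8=48, Largo→B 6·9=54, Brent→A 4·6=24.
Loads: A carries 14/14, B carries 15/26. Service 144; fixed 359; total 503.
Next best feasible plan costs 511.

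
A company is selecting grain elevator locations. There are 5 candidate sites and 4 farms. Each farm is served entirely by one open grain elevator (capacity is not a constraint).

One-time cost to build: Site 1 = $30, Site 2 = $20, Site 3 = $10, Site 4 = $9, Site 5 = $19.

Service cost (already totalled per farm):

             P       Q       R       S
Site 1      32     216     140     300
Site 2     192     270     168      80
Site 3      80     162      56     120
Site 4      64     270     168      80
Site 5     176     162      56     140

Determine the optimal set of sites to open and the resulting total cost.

Open Site 1, Site 3 and Site 4; minimum total cost 379.

For any fixed open set, each farm goes to its cheapest open site; total = fixed + service.
{Site 1, Site 3, Site 4}: P→Site 1 32, Q→Site 3 162, R→Site 3 56, S→Site 4 80. Service 330; fixed 49; total 379.
{Site 3, Site 4}: service 362 + fixed 19 = 381
{Site 1, Site 4, Site 5}: P→Site 1 32, Q→Site 5 162, R→Site 5 56, S→Site 4 80. Service 330; fixed 58; total 388.
{Site 1, Site 2, Site 3, Site 4, Site 5}: P→Site 1 32, Q→Site 3 162, R→Site 3 56, S→Site 2 80. Service 330; fixed 88; total 418.
No other subset beats 379.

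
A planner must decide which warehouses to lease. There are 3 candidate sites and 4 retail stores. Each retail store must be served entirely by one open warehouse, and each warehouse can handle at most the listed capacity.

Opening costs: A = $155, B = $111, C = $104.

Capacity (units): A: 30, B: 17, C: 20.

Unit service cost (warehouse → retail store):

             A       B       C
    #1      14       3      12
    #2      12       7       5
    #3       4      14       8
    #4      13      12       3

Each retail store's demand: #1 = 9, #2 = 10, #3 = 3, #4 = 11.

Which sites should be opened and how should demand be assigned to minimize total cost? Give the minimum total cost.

Minimum total cost: 468

Open {B, C}: #1→C 12·9=108, #2→B 7·10=70, #3→B 14·3=42, #4→C 3·11=33.
Loads: B carries 13/17, C carries 20/20. Service 253; fixed 215; total 468.
Next best feasible plan costs 532.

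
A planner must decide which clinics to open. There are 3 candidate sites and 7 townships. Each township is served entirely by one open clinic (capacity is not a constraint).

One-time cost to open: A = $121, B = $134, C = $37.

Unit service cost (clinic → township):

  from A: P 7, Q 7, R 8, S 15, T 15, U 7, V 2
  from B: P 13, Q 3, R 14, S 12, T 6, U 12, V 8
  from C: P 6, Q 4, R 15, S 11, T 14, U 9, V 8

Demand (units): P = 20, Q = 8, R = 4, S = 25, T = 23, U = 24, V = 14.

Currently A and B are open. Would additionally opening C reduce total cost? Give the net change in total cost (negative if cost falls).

Current service cost with {A, B}: 830.
Adding C: each township re-picks its cheapest; new service cost 785, saving 45.
Extra fixed cost: 37. Net change = 37 − 45 = -8.
(Totals: 1085 → 1077.)

Yes — net change −8 (cost falls by 8).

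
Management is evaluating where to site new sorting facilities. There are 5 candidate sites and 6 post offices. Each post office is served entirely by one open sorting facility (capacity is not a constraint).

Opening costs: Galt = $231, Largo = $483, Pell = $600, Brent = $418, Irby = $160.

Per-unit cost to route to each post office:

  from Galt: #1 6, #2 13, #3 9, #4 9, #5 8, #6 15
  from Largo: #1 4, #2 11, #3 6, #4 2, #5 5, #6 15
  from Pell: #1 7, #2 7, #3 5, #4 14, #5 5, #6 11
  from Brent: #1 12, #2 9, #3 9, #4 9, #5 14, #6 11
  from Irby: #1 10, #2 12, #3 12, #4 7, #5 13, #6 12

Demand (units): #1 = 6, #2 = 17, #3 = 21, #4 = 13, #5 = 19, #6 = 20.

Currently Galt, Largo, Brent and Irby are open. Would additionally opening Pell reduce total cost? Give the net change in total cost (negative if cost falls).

No — net change +545 (cost rises by 545).

Current service cost with {Galt, Largo, Brent, Irby}: 644.
Adding Pell: each post office re-picks its cheapest; new service cost 589, saving 55.
Extra fixed cost: 600. Net change = 600 − 55 = 545.
(Totals: 1936 → 2481.)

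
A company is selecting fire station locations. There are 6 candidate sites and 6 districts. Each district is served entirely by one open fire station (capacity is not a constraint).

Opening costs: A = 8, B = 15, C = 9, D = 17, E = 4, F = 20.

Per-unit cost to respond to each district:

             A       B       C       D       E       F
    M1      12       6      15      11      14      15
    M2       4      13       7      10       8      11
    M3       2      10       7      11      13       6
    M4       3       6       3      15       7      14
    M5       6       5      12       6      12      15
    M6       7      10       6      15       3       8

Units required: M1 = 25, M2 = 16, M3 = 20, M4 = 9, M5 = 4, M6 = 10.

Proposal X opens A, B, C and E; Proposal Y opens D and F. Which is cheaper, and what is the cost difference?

Proposal X: {A, B, C, E}: M1→B 6·25=150, M2→A 4·16=64, M3→A 2·20=40, M4→A 3·9=27, M5→B 5·4=20, M6→E 3·10=30. Service 331; fixed 36; total 367.
Proposal Y: {D, F}: M1→D 11·25=275, M2→D 10·16=160, M3→F 6·20=120, M4→F 14·9=126, M5→D 6·4=24, M6→F 8·10=80. Service 785; fixed 37; total 822.
Difference: |367 − 822| = 455.

Proposal X is cheaper by 455.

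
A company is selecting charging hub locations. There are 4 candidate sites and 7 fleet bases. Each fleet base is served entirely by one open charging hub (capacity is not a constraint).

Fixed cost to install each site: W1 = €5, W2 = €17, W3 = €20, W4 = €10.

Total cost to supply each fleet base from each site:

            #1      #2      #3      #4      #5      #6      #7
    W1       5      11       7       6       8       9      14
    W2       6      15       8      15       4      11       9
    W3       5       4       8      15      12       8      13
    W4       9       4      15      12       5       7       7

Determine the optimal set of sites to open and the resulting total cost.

Open W1 and W4; minimum total cost 56.

For any fixed open set, each fleet base goes to its cheapest open site; total = fixed + service.
{W1, W4}: #1→W1 5, #2→W4 4, #3→W1 7, #4→W1 6, #5→W4 5, #6→W4 7, #7→W4 7. Service 41; fixed 15; total 56.
{W1}: service 60 + fixed 5 = 65
{W4}: #1→W4 9, #2→W4 4, #3→W4 15, #4→W4 12, #5→W4 5, #6→W4 7, #7→W4 7. Service 59; fixed 10; total 69.
{W1, W2, W3, W4}: #1→W1 5, #2→W3 4, #3→W1 7, #4→W1 6, #5→W2 4, #6→W4 7, #7→W4 7. Service 40; fixed 52; total 92.
No other subset beats 56.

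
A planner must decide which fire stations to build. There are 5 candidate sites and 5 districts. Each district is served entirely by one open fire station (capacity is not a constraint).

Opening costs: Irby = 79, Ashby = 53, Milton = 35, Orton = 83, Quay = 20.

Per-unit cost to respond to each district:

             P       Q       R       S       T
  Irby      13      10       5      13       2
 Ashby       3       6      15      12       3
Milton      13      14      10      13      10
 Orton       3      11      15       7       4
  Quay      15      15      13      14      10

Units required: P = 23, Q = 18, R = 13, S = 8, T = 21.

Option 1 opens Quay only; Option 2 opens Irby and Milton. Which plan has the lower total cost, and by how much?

Option 2 is cheaper by 322.

Option 1: {Quay}: P→Quay 15·23=345, Q→Quay 15·18=270, R→Quay 13·13=169, S→Quay 14·8=112, T→Quay 10·21=210. Service 1106; fixed 20; total 1126.
Option 2: {Irby, Milton}: P→Irby 13·23=299, Q→Irby 10·18=180, R→Irby 5·13=65, S→Irby 13·8=104, T→Irby 2·21=42. Service 690; fixed 114; total 804.
Difference: |1126 − 804| = 322.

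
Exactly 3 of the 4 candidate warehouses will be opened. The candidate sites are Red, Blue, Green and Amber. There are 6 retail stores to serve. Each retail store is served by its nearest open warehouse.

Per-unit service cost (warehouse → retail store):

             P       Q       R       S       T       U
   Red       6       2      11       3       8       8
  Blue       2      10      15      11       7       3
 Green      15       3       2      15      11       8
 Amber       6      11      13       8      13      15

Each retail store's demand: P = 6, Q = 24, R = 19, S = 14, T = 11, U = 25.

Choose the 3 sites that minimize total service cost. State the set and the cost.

Choose Red, Blue and Green; total service cost 292.

With exactly 3 open, each retail store uses its cheapest among the chosen.
{Red, Blue, Green}: P→Blue 2·6=12, Q→Red 2·24=48, R→Green 2·19=38, S→Red 3·14=42, T→Blue 7·11=77, U→Blue 3·25=75. Service cost 292.
{Blue, Green, Amber}: service cost 386
{Red, Green, Amber}: service cost 452
Among all 4 size-3 choices, {Red, Blue, Green} is lowest.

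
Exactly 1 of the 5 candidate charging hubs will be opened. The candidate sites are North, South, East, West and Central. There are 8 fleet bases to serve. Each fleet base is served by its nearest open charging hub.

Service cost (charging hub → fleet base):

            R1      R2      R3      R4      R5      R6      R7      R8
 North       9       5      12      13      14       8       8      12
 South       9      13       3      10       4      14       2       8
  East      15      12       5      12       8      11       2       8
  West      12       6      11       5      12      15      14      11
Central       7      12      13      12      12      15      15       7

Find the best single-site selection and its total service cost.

With exactly 1 open, each fleet base uses its cheapest among the chosen.
{South}: R1→South 9, R2→South 13, R3→South 3, R4→South 10, R5→South 4, R6→South 14, R7→South 2, R8→South 8. Service cost 63.
{East}: service cost 73
{North}: service cost 81
Among all 5 size-1 choices, {South} is lowest.

Choose South only; total service cost 63.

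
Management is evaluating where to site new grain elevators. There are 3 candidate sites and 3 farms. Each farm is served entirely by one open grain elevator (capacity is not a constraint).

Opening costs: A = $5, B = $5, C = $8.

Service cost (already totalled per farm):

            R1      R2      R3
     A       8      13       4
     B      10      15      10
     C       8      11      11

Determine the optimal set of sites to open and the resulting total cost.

Open A only; minimum total cost 30.

For any fixed open set, each farm goes to its cheapest open site; total = fixed + service.
{A}: R1→A 8, R2→A 13, R3→A 4. Service 25; fixed 5; total 30.
{A, B}: R1→A 8, R2→A 13, R3→A 4. Service 25; fixed 10; total 35.
{A, C}: R1→A 8, R2→C 11, R3→A 4. Service 23; fixed 13; total 36.
{A, B, C}: R1→A 8, R2→C 11, R3→A 4. Service 23; fixed 18; total 41.
No other subset beats 30.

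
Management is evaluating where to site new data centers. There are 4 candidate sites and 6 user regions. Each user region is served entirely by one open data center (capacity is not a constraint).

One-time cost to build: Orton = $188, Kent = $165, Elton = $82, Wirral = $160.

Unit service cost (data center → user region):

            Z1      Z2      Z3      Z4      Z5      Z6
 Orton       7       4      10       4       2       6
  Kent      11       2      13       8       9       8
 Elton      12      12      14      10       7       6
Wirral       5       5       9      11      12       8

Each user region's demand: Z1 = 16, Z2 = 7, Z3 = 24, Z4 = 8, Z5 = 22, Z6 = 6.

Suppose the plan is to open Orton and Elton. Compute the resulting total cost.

Total cost: 762

Each user region is assigned to its cheapest site among the open ones.
{Orton, Elton}: Z1→Orton 7·16=112, Z2→Orton 4·7=28, Z3→Orton 10·24=240, Z4→Orton 4·8=32, Z5→Orton 2·22=44, Z6→Orton 6·6=36. Service 492; fixed 270; total 762.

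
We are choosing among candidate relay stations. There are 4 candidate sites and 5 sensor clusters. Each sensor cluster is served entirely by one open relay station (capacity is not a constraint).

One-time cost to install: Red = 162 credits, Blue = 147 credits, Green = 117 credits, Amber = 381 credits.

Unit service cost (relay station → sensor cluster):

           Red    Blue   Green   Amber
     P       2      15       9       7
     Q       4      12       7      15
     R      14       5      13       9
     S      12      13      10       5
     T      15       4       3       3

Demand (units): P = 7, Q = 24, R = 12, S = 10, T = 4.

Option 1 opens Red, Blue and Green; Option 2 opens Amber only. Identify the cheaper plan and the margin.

Option 1: {Red, Blue, Green}: P→Red 2·7=14, Q→Red 4·24=96, R→Blue 5·12=60, S→Green 10·10=100, T→Green 3·4=12. Service 282; fixed 426; total 708.
Option 2: {Amber}: P→Amber 7·7=49, Q→Amber 15·24=360, R→Amber 9·12=108, S→Amber 5·10=50, T→Amber 3·4=12. Service 579; fixed 381; total 960.
Difference: |708 − 960| = 252.

Option 1 is cheaper by 252.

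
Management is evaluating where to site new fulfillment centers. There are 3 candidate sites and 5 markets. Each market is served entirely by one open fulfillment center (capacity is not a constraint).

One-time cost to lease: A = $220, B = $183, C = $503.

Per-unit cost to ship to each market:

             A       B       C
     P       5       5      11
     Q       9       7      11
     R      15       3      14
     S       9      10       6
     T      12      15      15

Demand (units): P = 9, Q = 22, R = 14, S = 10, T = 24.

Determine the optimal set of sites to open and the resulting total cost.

For any fixed open set, each market goes to its cheapest open site; total = fixed + service.
{B}: P→B 5·9=45, Q→B 7·22=154, R→B 3·14=42, S→B 10·10=100, T→B 15·24=360. Service 701; fixed 183; total 884.
{A, B}: service 619 + fixed 403 = 1022
{A}: service 831 + fixed 220 = 1051
{A, B, C}: service 589 + fixed 906 = 1495
No other subset beats 884.

Open B only; minimum total cost 884.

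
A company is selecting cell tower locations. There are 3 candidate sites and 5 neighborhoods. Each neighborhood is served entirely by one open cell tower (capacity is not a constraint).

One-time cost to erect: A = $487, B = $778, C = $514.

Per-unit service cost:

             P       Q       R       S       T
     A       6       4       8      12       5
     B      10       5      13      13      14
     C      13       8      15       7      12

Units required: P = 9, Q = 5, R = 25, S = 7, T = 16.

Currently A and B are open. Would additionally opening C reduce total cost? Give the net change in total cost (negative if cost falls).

No — net change +479 (cost rises by 479).

Current service cost with {A, B}: 438.
Adding C: each neighborhood re-picks its cheapest; new service cost 403, saving 35.
Extra fixed cost: 514. Net change = 514 − 35 = 479.
(Totals: 1703 → 2182.)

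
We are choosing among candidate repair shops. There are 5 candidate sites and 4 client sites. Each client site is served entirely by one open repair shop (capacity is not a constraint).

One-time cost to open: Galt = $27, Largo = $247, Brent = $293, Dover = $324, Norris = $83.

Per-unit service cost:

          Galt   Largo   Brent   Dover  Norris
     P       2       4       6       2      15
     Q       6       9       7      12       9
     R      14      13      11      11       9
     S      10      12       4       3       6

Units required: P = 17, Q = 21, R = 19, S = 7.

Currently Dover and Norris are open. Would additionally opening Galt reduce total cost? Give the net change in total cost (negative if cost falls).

Yes — net change −36 (cost falls by 36).

Current service cost with {Dover, Norris}: 415.
Adding Galt: each client site re-picks its cheapest; new service cost 352, saving 63.
Extra fixed cost: 27. Net change = 27 − 63 = -36.
(Totals: 822 → 786.)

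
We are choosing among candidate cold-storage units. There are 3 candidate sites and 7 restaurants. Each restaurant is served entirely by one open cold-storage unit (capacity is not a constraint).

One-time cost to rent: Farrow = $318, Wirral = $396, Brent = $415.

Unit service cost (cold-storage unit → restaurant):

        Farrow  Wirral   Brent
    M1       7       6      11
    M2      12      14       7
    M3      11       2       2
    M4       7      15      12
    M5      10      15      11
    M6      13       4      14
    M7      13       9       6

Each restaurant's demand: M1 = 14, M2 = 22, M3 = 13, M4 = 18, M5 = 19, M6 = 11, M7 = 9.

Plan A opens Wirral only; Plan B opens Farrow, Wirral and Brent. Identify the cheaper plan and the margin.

Plan A is cheaper by 313.

Plan A: {Wirral}: M1→Wirral 6·14=84, M2→Wirral 14·22=308, M3→Wirral 2·13=26, M4→Wirral 15·18=270, M5→Wirral 15·19=285, M6→Wirral 4·11=44, M7→Wirral 9·9=81. Service 1098; fixed 396; total 1494.
Plan B: {Farrow, Wirral, Brent}: M1→Wirral 6·14=84, M2→Brent 7·22=154, M3→Wirral 2·13=26, M4→Farrow 7·18=126, M5→Farrow 10·19=190, M6→Wirral 4·11=44, M7→Brent 6·9=54. Service 678; fixed 1129; total 1807.
Difference: |1494 − 1807| = 313.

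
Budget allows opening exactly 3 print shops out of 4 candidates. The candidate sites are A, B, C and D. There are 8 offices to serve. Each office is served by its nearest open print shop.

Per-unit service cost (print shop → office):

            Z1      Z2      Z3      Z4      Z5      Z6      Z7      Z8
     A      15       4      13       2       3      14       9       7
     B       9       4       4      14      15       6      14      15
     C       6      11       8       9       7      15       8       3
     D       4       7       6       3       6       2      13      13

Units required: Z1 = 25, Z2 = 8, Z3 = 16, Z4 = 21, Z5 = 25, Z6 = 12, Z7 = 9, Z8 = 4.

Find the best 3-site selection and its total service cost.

Choose A, B and D; total service cost 446.

With exactly 3 open, each office uses its cheapest among the chosen.
{A, B, D}: Z1→D 4·25=100, Z2→A 4·8=32, Z3→B 4·16=64, Z4→A 2·21=42, Z5→A 3·25=75, Z6→D 2·12=24, Z7→A 9·9=81, Z8→A 7·4=28. Service cost 446.
{A, C, D}: service cost 453
{B, C, D}: service cost 517
Among all 4 size-3 choices, {A, B, D} is lowest.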